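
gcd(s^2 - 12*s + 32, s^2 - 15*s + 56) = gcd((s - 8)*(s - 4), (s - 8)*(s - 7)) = s - 8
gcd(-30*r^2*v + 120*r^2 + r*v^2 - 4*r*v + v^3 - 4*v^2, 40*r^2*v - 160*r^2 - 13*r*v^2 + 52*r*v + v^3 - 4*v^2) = 5*r*v - 20*r - v^2 + 4*v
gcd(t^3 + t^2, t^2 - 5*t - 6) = t + 1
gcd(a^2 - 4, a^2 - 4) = a^2 - 4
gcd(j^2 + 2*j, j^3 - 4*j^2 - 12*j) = j^2 + 2*j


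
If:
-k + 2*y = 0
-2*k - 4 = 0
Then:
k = -2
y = -1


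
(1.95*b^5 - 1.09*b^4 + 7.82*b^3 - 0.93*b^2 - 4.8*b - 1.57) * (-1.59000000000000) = -3.1005*b^5 + 1.7331*b^4 - 12.4338*b^3 + 1.4787*b^2 + 7.632*b + 2.4963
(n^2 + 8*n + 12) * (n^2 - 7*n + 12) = n^4 + n^3 - 32*n^2 + 12*n + 144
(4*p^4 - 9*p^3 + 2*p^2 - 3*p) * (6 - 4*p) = -16*p^5 + 60*p^4 - 62*p^3 + 24*p^2 - 18*p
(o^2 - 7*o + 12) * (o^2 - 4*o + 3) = o^4 - 11*o^3 + 43*o^2 - 69*o + 36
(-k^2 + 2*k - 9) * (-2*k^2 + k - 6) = 2*k^4 - 5*k^3 + 26*k^2 - 21*k + 54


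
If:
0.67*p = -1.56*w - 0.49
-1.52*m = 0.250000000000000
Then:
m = -0.16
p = -2.32835820895522*w - 0.73134328358209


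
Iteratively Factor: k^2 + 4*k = (k + 4)*(k)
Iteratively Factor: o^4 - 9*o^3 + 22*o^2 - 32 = (o - 4)*(o^3 - 5*o^2 + 2*o + 8) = (o - 4)^2*(o^2 - o - 2) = (o - 4)^2*(o + 1)*(o - 2)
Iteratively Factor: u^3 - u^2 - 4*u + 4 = (u - 2)*(u^2 + u - 2) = (u - 2)*(u + 2)*(u - 1)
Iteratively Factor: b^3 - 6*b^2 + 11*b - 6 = (b - 3)*(b^2 - 3*b + 2) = (b - 3)*(b - 2)*(b - 1)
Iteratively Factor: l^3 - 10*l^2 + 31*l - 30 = (l - 5)*(l^2 - 5*l + 6) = (l - 5)*(l - 3)*(l - 2)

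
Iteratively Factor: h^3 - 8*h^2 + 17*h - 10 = (h - 2)*(h^2 - 6*h + 5) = (h - 5)*(h - 2)*(h - 1)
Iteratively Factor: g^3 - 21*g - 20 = (g + 1)*(g^2 - g - 20) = (g + 1)*(g + 4)*(g - 5)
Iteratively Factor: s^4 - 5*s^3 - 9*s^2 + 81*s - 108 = (s + 4)*(s^3 - 9*s^2 + 27*s - 27) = (s - 3)*(s + 4)*(s^2 - 6*s + 9) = (s - 3)^2*(s + 4)*(s - 3)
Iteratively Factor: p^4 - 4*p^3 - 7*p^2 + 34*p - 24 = (p - 1)*(p^3 - 3*p^2 - 10*p + 24) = (p - 1)*(p + 3)*(p^2 - 6*p + 8) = (p - 4)*(p - 1)*(p + 3)*(p - 2)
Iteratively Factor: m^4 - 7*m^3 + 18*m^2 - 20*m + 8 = (m - 1)*(m^3 - 6*m^2 + 12*m - 8) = (m - 2)*(m - 1)*(m^2 - 4*m + 4) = (m - 2)^2*(m - 1)*(m - 2)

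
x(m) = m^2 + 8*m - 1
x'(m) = 2*m + 8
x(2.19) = 21.32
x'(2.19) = 12.38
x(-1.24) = -9.38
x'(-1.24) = 5.52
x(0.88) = 6.81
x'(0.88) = 9.76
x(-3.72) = -16.92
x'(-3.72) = 0.56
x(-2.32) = -14.18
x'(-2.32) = 3.36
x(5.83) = 79.63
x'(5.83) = 19.66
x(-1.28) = -9.60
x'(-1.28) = 5.44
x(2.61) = 26.69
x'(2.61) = 13.22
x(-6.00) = -13.00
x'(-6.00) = -4.00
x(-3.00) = -16.00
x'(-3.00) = 2.00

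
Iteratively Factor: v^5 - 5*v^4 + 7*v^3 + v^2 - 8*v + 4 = (v - 1)*(v^4 - 4*v^3 + 3*v^2 + 4*v - 4) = (v - 1)*(v + 1)*(v^3 - 5*v^2 + 8*v - 4) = (v - 2)*(v - 1)*(v + 1)*(v^2 - 3*v + 2) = (v - 2)^2*(v - 1)*(v + 1)*(v - 1)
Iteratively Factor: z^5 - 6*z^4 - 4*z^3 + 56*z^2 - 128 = (z - 2)*(z^4 - 4*z^3 - 12*z^2 + 32*z + 64) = (z - 4)*(z - 2)*(z^3 - 12*z - 16) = (z - 4)^2*(z - 2)*(z^2 + 4*z + 4) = (z - 4)^2*(z - 2)*(z + 2)*(z + 2)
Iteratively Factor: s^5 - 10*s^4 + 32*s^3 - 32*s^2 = (s - 2)*(s^4 - 8*s^3 + 16*s^2) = s*(s - 2)*(s^3 - 8*s^2 + 16*s) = s^2*(s - 2)*(s^2 - 8*s + 16) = s^2*(s - 4)*(s - 2)*(s - 4)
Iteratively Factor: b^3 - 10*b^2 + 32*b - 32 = (b - 4)*(b^2 - 6*b + 8) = (b - 4)^2*(b - 2)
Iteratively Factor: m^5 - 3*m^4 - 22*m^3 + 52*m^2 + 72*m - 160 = (m - 2)*(m^4 - m^3 - 24*m^2 + 4*m + 80) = (m - 2)*(m + 4)*(m^3 - 5*m^2 - 4*m + 20) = (m - 2)*(m + 2)*(m + 4)*(m^2 - 7*m + 10) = (m - 5)*(m - 2)*(m + 2)*(m + 4)*(m - 2)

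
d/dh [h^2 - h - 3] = 2*h - 1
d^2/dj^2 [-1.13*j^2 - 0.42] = -2.26000000000000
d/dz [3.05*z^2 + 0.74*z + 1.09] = 6.1*z + 0.74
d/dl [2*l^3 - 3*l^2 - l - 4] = 6*l^2 - 6*l - 1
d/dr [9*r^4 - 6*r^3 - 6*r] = 36*r^3 - 18*r^2 - 6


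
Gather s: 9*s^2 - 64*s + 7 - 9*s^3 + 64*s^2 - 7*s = -9*s^3 + 73*s^2 - 71*s + 7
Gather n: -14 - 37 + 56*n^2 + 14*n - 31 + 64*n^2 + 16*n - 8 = 120*n^2 + 30*n - 90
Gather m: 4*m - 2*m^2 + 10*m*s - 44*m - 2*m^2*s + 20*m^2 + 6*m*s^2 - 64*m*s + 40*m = m^2*(18 - 2*s) + m*(6*s^2 - 54*s)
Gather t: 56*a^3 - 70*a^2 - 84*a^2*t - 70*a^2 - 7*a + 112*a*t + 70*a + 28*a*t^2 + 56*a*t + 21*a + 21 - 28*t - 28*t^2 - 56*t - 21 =56*a^3 - 140*a^2 + 84*a + t^2*(28*a - 28) + t*(-84*a^2 + 168*a - 84)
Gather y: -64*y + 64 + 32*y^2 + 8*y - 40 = 32*y^2 - 56*y + 24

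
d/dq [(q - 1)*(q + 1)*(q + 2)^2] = 4*q^3 + 12*q^2 + 6*q - 4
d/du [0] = 0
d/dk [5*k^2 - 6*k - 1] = 10*k - 6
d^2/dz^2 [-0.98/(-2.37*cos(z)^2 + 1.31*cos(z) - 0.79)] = (-22.018248*(1 - cos(z)^2)^2 + 9.127818*cos(z)^3 - 5.351486*cos(z)^2 - 19.269838*cos(z) + 21.712096)/(2.37*cos(z)^2 - 1.31*cos(z) + 0.79)^3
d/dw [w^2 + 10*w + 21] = 2*w + 10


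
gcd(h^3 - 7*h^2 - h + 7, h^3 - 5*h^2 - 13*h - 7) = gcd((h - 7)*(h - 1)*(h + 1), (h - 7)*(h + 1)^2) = h^2 - 6*h - 7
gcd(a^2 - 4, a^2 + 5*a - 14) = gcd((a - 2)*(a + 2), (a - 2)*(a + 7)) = a - 2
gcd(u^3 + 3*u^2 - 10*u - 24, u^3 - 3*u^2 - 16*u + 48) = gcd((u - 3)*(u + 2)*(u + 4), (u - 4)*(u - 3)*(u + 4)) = u^2 + u - 12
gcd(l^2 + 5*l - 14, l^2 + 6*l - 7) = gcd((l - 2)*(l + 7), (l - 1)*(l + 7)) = l + 7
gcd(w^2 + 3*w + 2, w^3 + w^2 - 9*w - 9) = w + 1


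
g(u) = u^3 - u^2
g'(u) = 3*u^2 - 2*u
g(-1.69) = -7.68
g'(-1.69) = 11.95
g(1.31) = 0.53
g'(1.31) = 2.53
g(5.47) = 133.75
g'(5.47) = 78.82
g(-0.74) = -0.95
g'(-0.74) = 3.12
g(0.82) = -0.12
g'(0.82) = 0.38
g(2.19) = 5.71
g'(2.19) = 10.01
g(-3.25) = -44.89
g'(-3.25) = 38.19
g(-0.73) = -0.92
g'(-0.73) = 3.06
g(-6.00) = -252.00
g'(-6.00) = 120.00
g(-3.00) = -36.00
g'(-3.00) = 33.00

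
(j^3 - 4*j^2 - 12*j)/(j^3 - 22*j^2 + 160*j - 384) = j*(j + 2)/(j^2 - 16*j + 64)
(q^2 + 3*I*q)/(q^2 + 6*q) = (q + 3*I)/(q + 6)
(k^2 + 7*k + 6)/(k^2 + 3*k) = (k^2 + 7*k + 6)/(k*(k + 3))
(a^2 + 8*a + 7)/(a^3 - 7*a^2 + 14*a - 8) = (a^2 + 8*a + 7)/(a^3 - 7*a^2 + 14*a - 8)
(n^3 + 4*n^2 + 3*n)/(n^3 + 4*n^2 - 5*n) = (n^2 + 4*n + 3)/(n^2 + 4*n - 5)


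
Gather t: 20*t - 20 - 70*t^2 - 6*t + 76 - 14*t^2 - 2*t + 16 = -84*t^2 + 12*t + 72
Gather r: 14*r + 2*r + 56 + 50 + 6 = 16*r + 112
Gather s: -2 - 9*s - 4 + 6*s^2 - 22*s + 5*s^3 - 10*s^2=5*s^3 - 4*s^2 - 31*s - 6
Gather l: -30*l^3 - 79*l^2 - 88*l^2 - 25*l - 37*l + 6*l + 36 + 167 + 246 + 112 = -30*l^3 - 167*l^2 - 56*l + 561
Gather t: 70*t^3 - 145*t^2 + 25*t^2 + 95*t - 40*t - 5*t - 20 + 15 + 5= 70*t^3 - 120*t^2 + 50*t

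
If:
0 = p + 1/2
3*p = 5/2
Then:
No Solution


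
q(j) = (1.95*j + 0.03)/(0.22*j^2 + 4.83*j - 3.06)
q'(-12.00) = -0.08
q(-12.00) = 0.80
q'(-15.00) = -0.15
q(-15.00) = 1.12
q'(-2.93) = -0.04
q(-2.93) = 0.37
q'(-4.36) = -0.04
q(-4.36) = 0.42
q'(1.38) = -0.43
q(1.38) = 0.68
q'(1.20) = -0.72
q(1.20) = 0.78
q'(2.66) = -0.07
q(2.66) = 0.46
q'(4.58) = -0.03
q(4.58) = 0.38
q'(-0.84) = -0.13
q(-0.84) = 0.23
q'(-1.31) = -0.08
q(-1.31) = 0.28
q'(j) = (-0.44*j - 4.83)*(1.95*j + 0.03)/(0.22*j^2 + 4.83*j - 3.06)^2 + 1.95/(0.22*j^2 + 4.83*j - 3.06)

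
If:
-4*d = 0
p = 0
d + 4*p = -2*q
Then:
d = 0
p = 0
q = 0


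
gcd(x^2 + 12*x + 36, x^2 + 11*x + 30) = x + 6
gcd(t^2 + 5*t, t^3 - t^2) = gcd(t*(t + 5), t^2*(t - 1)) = t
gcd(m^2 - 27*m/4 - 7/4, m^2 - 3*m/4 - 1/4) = m + 1/4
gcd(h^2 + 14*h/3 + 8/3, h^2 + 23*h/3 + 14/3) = h + 2/3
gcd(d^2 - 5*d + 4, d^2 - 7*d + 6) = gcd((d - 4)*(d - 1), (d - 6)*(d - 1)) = d - 1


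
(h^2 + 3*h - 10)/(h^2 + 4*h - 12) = (h + 5)/(h + 6)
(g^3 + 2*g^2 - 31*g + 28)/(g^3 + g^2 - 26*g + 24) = (g + 7)/(g + 6)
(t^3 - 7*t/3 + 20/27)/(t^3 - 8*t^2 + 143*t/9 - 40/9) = (9*t^2 + 3*t - 20)/(3*(3*t^2 - 23*t + 40))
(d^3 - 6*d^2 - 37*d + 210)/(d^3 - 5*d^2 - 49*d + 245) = (d + 6)/(d + 7)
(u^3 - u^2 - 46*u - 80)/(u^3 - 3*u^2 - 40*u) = (u + 2)/u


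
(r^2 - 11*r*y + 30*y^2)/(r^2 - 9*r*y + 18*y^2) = (-r + 5*y)/(-r + 3*y)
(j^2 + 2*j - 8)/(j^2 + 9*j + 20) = (j - 2)/(j + 5)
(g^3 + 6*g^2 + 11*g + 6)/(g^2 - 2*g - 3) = (g^2 + 5*g + 6)/(g - 3)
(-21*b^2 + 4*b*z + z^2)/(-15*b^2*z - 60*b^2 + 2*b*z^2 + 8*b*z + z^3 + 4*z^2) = (7*b + z)/(5*b*z + 20*b + z^2 + 4*z)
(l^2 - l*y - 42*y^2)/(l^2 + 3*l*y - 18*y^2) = (-l + 7*y)/(-l + 3*y)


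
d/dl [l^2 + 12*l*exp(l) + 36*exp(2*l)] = 12*l*exp(l) + 2*l + 72*exp(2*l) + 12*exp(l)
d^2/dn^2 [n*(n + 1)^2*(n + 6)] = 12*n^2 + 48*n + 26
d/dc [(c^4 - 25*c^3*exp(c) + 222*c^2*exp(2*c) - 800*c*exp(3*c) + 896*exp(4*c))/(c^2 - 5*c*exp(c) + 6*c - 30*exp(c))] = ((c^2 - 5*c*exp(c) + 6*c - 30*exp(c))*(-25*c^3*exp(c) + 4*c^3 + 444*c^2*exp(2*c) - 75*c^2*exp(c) - 2400*c*exp(3*c) + 444*c*exp(2*c) + 3584*exp(4*c) - 800*exp(3*c)) + (5*c*exp(c) - 2*c + 35*exp(c) - 6)*(c^4 - 25*c^3*exp(c) + 222*c^2*exp(2*c) - 800*c*exp(3*c) + 896*exp(4*c)))/(c^2 - 5*c*exp(c) + 6*c - 30*exp(c))^2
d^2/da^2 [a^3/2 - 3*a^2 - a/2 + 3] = 3*a - 6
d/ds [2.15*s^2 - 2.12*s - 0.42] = 4.3*s - 2.12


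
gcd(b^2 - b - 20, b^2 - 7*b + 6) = 1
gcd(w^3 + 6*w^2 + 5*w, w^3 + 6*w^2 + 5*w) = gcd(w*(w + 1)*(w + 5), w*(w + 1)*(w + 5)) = w^3 + 6*w^2 + 5*w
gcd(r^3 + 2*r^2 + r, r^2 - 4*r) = r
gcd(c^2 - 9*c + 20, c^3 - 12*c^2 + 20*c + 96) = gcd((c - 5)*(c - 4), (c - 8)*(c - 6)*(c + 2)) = 1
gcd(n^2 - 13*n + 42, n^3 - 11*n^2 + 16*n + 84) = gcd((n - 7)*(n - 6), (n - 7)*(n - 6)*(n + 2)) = n^2 - 13*n + 42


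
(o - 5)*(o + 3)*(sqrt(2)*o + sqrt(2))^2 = 2*o^4 - 36*o^2 - 64*o - 30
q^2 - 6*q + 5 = (q - 5)*(q - 1)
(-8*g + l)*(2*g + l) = -16*g^2 - 6*g*l + l^2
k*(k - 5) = k^2 - 5*k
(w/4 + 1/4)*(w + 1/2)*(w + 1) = w^3/4 + 5*w^2/8 + w/2 + 1/8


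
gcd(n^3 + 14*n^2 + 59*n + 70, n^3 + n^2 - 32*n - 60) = n^2 + 7*n + 10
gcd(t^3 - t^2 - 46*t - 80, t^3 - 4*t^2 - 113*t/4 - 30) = t - 8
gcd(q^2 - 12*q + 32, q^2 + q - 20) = q - 4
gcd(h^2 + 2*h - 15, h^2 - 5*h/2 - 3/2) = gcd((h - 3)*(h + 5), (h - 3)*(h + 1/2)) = h - 3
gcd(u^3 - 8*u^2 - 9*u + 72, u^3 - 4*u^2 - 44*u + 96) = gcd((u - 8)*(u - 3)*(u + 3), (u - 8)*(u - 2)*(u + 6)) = u - 8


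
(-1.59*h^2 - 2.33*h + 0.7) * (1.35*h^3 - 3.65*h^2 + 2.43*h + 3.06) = -2.1465*h^5 + 2.658*h^4 + 5.5858*h^3 - 13.0823*h^2 - 5.4288*h + 2.142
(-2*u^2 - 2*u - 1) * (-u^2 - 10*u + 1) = 2*u^4 + 22*u^3 + 19*u^2 + 8*u - 1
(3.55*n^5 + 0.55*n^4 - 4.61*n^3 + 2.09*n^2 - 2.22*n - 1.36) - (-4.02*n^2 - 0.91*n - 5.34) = 3.55*n^5 + 0.55*n^4 - 4.61*n^3 + 6.11*n^2 - 1.31*n + 3.98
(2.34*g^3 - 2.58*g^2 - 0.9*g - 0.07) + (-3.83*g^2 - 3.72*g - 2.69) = 2.34*g^3 - 6.41*g^2 - 4.62*g - 2.76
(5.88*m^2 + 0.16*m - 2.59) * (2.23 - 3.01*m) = -17.6988*m^3 + 12.6308*m^2 + 8.1527*m - 5.7757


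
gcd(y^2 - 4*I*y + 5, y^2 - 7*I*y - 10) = y - 5*I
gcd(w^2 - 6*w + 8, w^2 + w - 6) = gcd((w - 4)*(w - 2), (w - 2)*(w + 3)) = w - 2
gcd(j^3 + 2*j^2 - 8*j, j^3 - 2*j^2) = j^2 - 2*j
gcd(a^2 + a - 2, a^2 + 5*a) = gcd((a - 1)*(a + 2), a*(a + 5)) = 1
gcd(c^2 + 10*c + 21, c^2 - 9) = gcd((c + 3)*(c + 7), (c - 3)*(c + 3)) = c + 3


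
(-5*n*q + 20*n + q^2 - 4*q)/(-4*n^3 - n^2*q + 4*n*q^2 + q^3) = (5*n*q - 20*n - q^2 + 4*q)/(4*n^3 + n^2*q - 4*n*q^2 - q^3)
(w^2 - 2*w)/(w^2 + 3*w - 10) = w/(w + 5)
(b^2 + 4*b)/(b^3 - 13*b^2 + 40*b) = (b + 4)/(b^2 - 13*b + 40)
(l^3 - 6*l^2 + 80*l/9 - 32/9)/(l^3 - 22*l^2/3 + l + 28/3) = (3*l^2 - 14*l + 8)/(3*(l^2 - 6*l - 7))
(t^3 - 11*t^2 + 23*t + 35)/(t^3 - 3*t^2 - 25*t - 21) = (t - 5)/(t + 3)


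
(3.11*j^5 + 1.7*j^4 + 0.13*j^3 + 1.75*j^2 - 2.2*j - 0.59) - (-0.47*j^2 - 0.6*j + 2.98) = 3.11*j^5 + 1.7*j^4 + 0.13*j^3 + 2.22*j^2 - 1.6*j - 3.57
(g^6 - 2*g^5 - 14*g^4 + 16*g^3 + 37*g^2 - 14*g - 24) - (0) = g^6 - 2*g^5 - 14*g^4 + 16*g^3 + 37*g^2 - 14*g - 24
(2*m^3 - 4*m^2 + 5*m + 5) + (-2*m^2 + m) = 2*m^3 - 6*m^2 + 6*m + 5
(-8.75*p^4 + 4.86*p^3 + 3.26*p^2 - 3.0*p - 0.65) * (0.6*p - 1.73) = -5.25*p^5 + 18.0535*p^4 - 6.4518*p^3 - 7.4398*p^2 + 4.8*p + 1.1245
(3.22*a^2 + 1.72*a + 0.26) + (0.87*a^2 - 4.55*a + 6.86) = 4.09*a^2 - 2.83*a + 7.12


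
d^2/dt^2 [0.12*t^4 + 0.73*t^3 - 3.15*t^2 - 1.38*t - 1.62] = 1.44*t^2 + 4.38*t - 6.3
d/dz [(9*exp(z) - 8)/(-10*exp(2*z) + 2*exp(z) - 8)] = (45*exp(2*z) - 80*exp(z) - 28)*exp(z)/(2*(25*exp(4*z) - 10*exp(3*z) + 41*exp(2*z) - 8*exp(z) + 16))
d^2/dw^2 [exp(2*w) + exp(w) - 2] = (4*exp(w) + 1)*exp(w)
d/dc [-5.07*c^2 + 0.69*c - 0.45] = 0.69 - 10.14*c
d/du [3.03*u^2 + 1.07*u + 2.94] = 6.06*u + 1.07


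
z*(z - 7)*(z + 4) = z^3 - 3*z^2 - 28*z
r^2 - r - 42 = (r - 7)*(r + 6)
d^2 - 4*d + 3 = (d - 3)*(d - 1)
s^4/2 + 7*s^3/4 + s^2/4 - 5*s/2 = s*(s/2 + 1)*(s - 1)*(s + 5/2)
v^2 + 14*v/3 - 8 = (v - 4/3)*(v + 6)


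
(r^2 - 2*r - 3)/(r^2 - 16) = (r^2 - 2*r - 3)/(r^2 - 16)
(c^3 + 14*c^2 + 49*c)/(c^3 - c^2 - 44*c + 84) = c*(c + 7)/(c^2 - 8*c + 12)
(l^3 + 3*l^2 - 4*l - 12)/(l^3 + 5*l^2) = (l^3 + 3*l^2 - 4*l - 12)/(l^2*(l + 5))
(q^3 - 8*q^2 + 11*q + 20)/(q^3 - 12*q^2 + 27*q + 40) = (q - 4)/(q - 8)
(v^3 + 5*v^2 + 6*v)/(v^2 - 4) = v*(v + 3)/(v - 2)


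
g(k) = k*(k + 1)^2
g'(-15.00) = 616.00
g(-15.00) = -2940.00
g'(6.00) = 133.00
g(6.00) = 294.00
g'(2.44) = 28.62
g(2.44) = 28.87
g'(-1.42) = 1.37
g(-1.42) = -0.25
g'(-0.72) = -0.32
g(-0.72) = -0.06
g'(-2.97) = 15.58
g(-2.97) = -11.53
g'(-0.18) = 0.38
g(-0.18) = -0.12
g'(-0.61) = -0.32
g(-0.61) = -0.09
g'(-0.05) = 0.81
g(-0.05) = -0.05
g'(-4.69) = 48.23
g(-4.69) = -63.86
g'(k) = k*(2*k + 2) + (k + 1)^2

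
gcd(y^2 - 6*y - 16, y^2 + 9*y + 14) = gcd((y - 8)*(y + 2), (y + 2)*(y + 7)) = y + 2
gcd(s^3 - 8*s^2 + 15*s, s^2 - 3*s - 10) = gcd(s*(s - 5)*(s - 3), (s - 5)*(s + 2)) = s - 5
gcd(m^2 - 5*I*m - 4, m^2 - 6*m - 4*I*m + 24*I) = m - 4*I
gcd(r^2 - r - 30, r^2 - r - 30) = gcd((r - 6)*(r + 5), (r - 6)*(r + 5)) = r^2 - r - 30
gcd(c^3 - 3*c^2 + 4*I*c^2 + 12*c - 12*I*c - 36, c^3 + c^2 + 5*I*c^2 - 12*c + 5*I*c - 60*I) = c - 3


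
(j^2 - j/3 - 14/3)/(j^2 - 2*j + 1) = (3*j^2 - j - 14)/(3*(j^2 - 2*j + 1))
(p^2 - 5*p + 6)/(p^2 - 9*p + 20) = (p^2 - 5*p + 6)/(p^2 - 9*p + 20)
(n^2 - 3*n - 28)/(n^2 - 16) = (n - 7)/(n - 4)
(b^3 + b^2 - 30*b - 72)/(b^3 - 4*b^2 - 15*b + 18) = (b + 4)/(b - 1)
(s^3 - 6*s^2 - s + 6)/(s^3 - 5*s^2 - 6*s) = (s - 1)/s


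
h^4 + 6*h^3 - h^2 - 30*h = h*(h - 2)*(h + 3)*(h + 5)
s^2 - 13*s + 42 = (s - 7)*(s - 6)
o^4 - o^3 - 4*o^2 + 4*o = o*(o - 2)*(o - 1)*(o + 2)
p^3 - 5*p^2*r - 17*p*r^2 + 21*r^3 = (p - 7*r)*(p - r)*(p + 3*r)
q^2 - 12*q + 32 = (q - 8)*(q - 4)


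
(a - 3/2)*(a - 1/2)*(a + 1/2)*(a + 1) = a^4 - a^3/2 - 7*a^2/4 + a/8 + 3/8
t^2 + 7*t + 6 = (t + 1)*(t + 6)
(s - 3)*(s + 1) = s^2 - 2*s - 3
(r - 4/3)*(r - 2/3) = r^2 - 2*r + 8/9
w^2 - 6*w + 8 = (w - 4)*(w - 2)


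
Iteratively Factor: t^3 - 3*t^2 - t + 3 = (t - 1)*(t^2 - 2*t - 3) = (t - 3)*(t - 1)*(t + 1)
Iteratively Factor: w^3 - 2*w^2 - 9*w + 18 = (w - 3)*(w^2 + w - 6) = (w - 3)*(w + 3)*(w - 2)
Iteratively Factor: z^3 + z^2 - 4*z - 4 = (z + 1)*(z^2 - 4) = (z - 2)*(z + 1)*(z + 2)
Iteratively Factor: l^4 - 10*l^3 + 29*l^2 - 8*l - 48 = (l - 4)*(l^3 - 6*l^2 + 5*l + 12) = (l - 4)^2*(l^2 - 2*l - 3) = (l - 4)^2*(l - 3)*(l + 1)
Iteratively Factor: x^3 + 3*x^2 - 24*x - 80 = (x + 4)*(x^2 - x - 20) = (x + 4)^2*(x - 5)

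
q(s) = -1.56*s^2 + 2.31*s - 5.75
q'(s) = 2.31 - 3.12*s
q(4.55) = -27.54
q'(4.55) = -11.89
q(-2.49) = -21.17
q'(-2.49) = 10.08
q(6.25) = -52.25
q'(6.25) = -17.19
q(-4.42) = -46.44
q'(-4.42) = 16.10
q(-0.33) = -6.68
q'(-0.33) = 3.34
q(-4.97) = -55.76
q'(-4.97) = 17.82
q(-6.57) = -88.26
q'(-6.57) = 22.81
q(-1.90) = -15.77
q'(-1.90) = 8.24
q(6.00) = -48.05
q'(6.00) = -16.41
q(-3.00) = -26.72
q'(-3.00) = 11.67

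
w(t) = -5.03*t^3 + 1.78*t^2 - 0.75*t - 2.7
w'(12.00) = -2130.99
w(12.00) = -8447.22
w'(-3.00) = -147.24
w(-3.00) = 151.38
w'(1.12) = -15.69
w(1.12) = -8.37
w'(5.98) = -519.09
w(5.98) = -1019.18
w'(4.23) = -255.70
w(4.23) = -354.73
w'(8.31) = -1013.22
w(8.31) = -2772.51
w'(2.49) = -85.45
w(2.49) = -71.19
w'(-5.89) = -545.22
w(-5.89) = 1091.28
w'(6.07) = -535.13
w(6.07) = -1066.62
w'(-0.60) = -8.32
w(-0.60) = -0.52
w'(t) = -15.09*t^2 + 3.56*t - 0.75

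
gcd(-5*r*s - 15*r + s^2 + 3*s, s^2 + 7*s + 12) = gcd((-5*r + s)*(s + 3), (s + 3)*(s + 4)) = s + 3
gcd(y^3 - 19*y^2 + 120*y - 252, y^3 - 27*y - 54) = y - 6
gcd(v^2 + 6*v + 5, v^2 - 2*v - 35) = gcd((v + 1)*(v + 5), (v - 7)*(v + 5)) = v + 5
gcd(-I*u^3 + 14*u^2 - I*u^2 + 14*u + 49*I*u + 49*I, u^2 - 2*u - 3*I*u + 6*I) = 1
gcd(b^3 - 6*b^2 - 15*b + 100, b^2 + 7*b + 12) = b + 4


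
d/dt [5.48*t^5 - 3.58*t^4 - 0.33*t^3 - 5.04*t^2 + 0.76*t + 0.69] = 27.4*t^4 - 14.32*t^3 - 0.99*t^2 - 10.08*t + 0.76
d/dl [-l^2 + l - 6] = 1 - 2*l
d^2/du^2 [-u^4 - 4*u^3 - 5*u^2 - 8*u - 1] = -12*u^2 - 24*u - 10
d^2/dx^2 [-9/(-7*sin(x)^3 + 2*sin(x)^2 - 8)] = 9*(-441*sin(x)^6 + 154*sin(x)^5 + 572*sin(x)^4 + 280*sin(x)^3 - 40*sin(x)^2 - 336*sin(x) + 32)/(7*sin(x)^3 - 2*sin(x)^2 + 8)^3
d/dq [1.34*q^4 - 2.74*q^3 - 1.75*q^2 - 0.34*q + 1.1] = 5.36*q^3 - 8.22*q^2 - 3.5*q - 0.34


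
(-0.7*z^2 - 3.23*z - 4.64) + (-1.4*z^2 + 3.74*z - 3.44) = -2.1*z^2 + 0.51*z - 8.08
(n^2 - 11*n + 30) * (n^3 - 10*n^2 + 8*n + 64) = n^5 - 21*n^4 + 148*n^3 - 324*n^2 - 464*n + 1920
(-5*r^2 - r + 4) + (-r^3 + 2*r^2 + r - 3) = -r^3 - 3*r^2 + 1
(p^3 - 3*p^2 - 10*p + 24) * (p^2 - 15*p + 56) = p^5 - 18*p^4 + 91*p^3 + 6*p^2 - 920*p + 1344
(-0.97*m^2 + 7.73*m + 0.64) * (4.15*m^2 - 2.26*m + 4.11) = -4.0255*m^4 + 34.2717*m^3 - 18.8005*m^2 + 30.3239*m + 2.6304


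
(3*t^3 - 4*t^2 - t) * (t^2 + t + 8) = 3*t^5 - t^4 + 19*t^3 - 33*t^2 - 8*t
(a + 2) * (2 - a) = 4 - a^2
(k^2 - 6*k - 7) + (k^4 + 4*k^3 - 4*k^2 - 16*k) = k^4 + 4*k^3 - 3*k^2 - 22*k - 7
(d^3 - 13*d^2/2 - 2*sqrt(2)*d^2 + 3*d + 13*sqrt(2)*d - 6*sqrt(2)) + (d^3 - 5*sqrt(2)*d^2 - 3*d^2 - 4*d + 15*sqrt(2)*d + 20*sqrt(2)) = 2*d^3 - 7*sqrt(2)*d^2 - 19*d^2/2 - d + 28*sqrt(2)*d + 14*sqrt(2)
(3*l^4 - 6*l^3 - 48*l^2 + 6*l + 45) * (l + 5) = 3*l^5 + 9*l^4 - 78*l^3 - 234*l^2 + 75*l + 225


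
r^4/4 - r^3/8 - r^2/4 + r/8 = r*(r/4 + 1/4)*(r - 1)*(r - 1/2)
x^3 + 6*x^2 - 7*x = x*(x - 1)*(x + 7)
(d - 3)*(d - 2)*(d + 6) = d^3 + d^2 - 24*d + 36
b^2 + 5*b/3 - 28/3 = (b - 7/3)*(b + 4)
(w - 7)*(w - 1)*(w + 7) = w^3 - w^2 - 49*w + 49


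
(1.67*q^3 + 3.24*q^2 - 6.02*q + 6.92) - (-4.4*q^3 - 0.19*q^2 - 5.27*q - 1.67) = 6.07*q^3 + 3.43*q^2 - 0.75*q + 8.59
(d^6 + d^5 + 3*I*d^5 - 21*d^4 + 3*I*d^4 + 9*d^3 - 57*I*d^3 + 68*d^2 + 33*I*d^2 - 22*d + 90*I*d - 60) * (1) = d^6 + d^5 + 3*I*d^5 - 21*d^4 + 3*I*d^4 + 9*d^3 - 57*I*d^3 + 68*d^2 + 33*I*d^2 - 22*d + 90*I*d - 60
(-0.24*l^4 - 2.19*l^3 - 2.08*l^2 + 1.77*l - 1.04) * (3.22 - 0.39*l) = 0.0936*l^5 + 0.0812999999999999*l^4 - 6.2406*l^3 - 7.3879*l^2 + 6.105*l - 3.3488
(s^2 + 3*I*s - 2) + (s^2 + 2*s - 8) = 2*s^2 + 2*s + 3*I*s - 10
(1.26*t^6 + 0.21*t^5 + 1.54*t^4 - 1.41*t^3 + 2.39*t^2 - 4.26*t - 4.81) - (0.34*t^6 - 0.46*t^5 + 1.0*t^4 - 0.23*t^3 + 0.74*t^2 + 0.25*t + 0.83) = 0.92*t^6 + 0.67*t^5 + 0.54*t^4 - 1.18*t^3 + 1.65*t^2 - 4.51*t - 5.64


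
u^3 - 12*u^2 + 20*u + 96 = (u - 8)*(u - 6)*(u + 2)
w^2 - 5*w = w*(w - 5)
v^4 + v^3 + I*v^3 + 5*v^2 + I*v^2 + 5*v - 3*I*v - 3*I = (v + 1)*(v - I)^2*(v + 3*I)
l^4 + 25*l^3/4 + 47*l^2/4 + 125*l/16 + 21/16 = (l + 1/4)*(l + 1)*(l + 3/2)*(l + 7/2)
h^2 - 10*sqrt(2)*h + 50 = (h - 5*sqrt(2))^2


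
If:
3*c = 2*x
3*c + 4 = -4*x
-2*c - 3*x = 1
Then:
No Solution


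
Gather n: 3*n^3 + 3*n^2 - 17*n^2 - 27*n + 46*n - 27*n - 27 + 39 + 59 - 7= 3*n^3 - 14*n^2 - 8*n + 64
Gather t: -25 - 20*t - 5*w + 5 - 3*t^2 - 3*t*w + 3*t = -3*t^2 + t*(-3*w - 17) - 5*w - 20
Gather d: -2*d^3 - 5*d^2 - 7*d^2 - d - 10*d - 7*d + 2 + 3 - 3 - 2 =-2*d^3 - 12*d^2 - 18*d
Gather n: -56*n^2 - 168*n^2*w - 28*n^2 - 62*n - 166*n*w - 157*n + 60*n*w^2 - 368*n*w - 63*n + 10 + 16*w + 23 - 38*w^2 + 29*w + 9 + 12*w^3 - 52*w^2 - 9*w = n^2*(-168*w - 84) + n*(60*w^2 - 534*w - 282) + 12*w^3 - 90*w^2 + 36*w + 42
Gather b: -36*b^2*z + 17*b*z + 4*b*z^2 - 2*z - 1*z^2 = -36*b^2*z + b*(4*z^2 + 17*z) - z^2 - 2*z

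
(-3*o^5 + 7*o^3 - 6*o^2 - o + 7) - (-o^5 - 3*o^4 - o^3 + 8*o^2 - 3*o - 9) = -2*o^5 + 3*o^4 + 8*o^3 - 14*o^2 + 2*o + 16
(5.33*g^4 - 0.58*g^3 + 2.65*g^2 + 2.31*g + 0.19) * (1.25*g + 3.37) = 6.6625*g^5 + 17.2371*g^4 + 1.3579*g^3 + 11.818*g^2 + 8.0222*g + 0.6403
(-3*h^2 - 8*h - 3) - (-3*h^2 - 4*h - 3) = -4*h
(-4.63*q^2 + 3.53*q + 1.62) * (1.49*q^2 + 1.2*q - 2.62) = -6.8987*q^4 - 0.2963*q^3 + 18.7804*q^2 - 7.3046*q - 4.2444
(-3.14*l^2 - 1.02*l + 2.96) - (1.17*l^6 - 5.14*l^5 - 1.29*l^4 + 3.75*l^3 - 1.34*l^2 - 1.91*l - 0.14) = -1.17*l^6 + 5.14*l^5 + 1.29*l^4 - 3.75*l^3 - 1.8*l^2 + 0.89*l + 3.1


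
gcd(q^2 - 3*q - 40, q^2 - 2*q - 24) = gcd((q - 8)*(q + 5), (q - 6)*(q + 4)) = 1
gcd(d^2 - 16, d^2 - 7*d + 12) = d - 4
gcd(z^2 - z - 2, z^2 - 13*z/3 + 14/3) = z - 2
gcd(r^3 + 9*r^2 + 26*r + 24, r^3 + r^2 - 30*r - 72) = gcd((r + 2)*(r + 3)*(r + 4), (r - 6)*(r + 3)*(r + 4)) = r^2 + 7*r + 12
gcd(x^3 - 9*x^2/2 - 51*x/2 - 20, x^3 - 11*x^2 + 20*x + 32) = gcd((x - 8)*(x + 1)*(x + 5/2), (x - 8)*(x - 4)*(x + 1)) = x^2 - 7*x - 8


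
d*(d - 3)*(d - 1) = d^3 - 4*d^2 + 3*d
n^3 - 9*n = n*(n - 3)*(n + 3)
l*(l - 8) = l^2 - 8*l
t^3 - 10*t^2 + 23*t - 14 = (t - 7)*(t - 2)*(t - 1)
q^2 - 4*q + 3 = (q - 3)*(q - 1)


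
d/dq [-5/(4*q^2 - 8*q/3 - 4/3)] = 15*(3*q - 1)/(2*(-3*q^2 + 2*q + 1)^2)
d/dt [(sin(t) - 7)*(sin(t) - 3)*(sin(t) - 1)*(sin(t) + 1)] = 2*(2*sin(t)^3 - 15*sin(t)^2 + 20*sin(t) + 5)*cos(t)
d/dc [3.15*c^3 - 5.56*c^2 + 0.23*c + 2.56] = 9.45*c^2 - 11.12*c + 0.23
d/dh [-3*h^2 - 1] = -6*h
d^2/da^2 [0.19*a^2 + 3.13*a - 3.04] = 0.380000000000000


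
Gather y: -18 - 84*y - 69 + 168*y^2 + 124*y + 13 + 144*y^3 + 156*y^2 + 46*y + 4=144*y^3 + 324*y^2 + 86*y - 70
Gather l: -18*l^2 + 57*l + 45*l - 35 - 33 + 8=-18*l^2 + 102*l - 60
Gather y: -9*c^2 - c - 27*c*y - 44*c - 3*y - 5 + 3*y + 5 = -9*c^2 - 27*c*y - 45*c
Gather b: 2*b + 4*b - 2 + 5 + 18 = 6*b + 21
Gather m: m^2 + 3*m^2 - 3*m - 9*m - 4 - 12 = 4*m^2 - 12*m - 16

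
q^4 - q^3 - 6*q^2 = q^2*(q - 3)*(q + 2)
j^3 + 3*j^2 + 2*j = j*(j + 1)*(j + 2)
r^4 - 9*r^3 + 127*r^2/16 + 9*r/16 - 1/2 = (r - 8)*(r - 1)*(r - 1/4)*(r + 1/4)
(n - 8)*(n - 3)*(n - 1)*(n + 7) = n^4 - 5*n^3 - 49*n^2 + 221*n - 168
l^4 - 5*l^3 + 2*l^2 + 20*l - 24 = (l - 3)*(l - 2)^2*(l + 2)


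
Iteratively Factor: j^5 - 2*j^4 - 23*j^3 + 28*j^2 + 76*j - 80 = (j + 4)*(j^4 - 6*j^3 + j^2 + 24*j - 20) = (j - 5)*(j + 4)*(j^3 - j^2 - 4*j + 4) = (j - 5)*(j - 1)*(j + 4)*(j^2 - 4) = (j - 5)*(j - 1)*(j + 2)*(j + 4)*(j - 2)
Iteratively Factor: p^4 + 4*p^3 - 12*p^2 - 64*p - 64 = (p - 4)*(p^3 + 8*p^2 + 20*p + 16) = (p - 4)*(p + 4)*(p^2 + 4*p + 4) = (p - 4)*(p + 2)*(p + 4)*(p + 2)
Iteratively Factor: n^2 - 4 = (n - 2)*(n + 2)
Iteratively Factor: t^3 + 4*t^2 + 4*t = (t)*(t^2 + 4*t + 4) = t*(t + 2)*(t + 2)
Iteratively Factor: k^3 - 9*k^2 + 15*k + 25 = (k - 5)*(k^2 - 4*k - 5) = (k - 5)*(k + 1)*(k - 5)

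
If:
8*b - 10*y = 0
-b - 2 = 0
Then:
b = -2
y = -8/5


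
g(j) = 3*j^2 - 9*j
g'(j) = 6*j - 9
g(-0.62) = 6.73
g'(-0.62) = -12.72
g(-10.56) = 429.58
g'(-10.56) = -72.36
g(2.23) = -5.15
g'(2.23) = 4.38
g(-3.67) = 73.44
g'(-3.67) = -31.02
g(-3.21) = 59.80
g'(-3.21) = -28.26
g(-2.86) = 50.28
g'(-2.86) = -26.16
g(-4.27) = 93.13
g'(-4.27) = -34.62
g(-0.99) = 11.85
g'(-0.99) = -14.94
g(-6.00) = 162.00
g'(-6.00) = -45.00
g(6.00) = 54.00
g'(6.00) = 27.00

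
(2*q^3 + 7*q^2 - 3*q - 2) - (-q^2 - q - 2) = 2*q^3 + 8*q^2 - 2*q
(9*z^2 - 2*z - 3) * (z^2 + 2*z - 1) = 9*z^4 + 16*z^3 - 16*z^2 - 4*z + 3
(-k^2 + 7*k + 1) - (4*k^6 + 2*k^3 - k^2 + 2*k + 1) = -4*k^6 - 2*k^3 + 5*k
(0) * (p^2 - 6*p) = 0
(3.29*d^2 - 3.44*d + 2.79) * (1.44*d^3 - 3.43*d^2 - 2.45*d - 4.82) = 4.7376*d^5 - 16.2383*d^4 + 7.7563*d^3 - 16.9995*d^2 + 9.7453*d - 13.4478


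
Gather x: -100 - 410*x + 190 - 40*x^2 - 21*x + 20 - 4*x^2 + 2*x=-44*x^2 - 429*x + 110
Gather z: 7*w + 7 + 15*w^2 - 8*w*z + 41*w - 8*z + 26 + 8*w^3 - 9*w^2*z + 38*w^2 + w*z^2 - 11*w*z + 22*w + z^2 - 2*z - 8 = 8*w^3 + 53*w^2 + 70*w + z^2*(w + 1) + z*(-9*w^2 - 19*w - 10) + 25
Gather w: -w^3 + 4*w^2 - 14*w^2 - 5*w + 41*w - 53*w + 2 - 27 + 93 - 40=-w^3 - 10*w^2 - 17*w + 28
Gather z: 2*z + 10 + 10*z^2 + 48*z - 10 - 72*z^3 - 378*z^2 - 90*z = -72*z^3 - 368*z^2 - 40*z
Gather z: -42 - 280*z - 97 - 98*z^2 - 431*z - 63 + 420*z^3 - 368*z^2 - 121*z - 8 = 420*z^3 - 466*z^2 - 832*z - 210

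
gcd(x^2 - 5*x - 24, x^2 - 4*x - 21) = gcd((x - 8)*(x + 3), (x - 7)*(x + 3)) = x + 3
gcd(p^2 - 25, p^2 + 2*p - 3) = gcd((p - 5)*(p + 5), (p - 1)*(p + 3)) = 1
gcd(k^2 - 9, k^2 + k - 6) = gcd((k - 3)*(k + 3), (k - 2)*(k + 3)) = k + 3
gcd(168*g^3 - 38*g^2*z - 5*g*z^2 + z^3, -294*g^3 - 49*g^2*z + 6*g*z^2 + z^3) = -42*g^2 - g*z + z^2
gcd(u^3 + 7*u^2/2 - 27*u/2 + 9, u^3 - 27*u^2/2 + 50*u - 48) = u - 3/2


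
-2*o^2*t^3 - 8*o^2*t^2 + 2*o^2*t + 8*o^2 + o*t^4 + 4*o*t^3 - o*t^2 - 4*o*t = (-2*o + t)*(t - 1)*(t + 4)*(o*t + o)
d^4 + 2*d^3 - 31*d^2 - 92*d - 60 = (d - 6)*(d + 1)*(d + 2)*(d + 5)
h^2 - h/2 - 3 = (h - 2)*(h + 3/2)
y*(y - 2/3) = y^2 - 2*y/3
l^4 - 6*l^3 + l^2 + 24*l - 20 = (l - 5)*(l - 2)*(l - 1)*(l + 2)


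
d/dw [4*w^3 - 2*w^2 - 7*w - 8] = 12*w^2 - 4*w - 7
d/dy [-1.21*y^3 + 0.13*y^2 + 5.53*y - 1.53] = -3.63*y^2 + 0.26*y + 5.53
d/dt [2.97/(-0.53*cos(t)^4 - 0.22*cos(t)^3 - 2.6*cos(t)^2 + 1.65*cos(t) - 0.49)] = (-6.2964*cos(t)^3 - 1.9602*cos(t)^2 - 15.444*cos(t) + 4.9005)*sin(t)/(0.53*cos(t)^4 + 0.22*cos(t)^3 + 2.6*cos(t)^2 - 1.65*cos(t) + 0.49)^2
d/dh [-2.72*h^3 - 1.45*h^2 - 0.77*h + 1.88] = -8.16*h^2 - 2.9*h - 0.77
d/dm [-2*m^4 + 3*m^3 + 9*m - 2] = -8*m^3 + 9*m^2 + 9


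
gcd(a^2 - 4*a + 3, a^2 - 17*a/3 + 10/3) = 1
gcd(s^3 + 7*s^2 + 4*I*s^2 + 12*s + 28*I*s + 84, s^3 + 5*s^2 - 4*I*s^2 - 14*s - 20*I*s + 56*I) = s + 7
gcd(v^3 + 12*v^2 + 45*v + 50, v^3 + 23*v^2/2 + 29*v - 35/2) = v + 5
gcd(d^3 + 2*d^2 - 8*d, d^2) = d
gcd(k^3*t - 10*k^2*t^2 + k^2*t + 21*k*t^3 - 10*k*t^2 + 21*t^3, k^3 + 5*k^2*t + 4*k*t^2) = 1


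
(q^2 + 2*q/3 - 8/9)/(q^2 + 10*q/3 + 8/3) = (q - 2/3)/(q + 2)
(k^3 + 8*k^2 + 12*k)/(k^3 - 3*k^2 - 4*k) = (k^2 + 8*k + 12)/(k^2 - 3*k - 4)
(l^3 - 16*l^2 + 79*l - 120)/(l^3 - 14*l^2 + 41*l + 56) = (l^2 - 8*l + 15)/(l^2 - 6*l - 7)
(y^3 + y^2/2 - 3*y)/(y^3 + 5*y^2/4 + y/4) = 2*(2*y^2 + y - 6)/(4*y^2 + 5*y + 1)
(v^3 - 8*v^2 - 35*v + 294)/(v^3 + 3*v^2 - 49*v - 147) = (v^2 - v - 42)/(v^2 + 10*v + 21)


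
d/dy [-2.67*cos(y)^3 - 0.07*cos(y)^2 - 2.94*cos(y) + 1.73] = (8.01*cos(y)^2 + 0.14*cos(y) + 2.94)*sin(y)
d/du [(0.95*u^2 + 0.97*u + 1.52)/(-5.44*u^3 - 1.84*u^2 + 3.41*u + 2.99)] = (5.168*u^4 + 10.5536*u^3 + 29.8307*u^2 + 11.2746*u - 2.2829)/(29.5936*u^6 + 20.0192*u^5 - 33.7152*u^4 - 45.08*u^3 + 0.6249*u^2 + 20.3918*u + 8.9401)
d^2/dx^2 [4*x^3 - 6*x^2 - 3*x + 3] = 24*x - 12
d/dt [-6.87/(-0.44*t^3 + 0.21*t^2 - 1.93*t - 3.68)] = (-9.0684*t^2 + 2.8854*t - 13.2591)/(0.44*t^3 - 0.21*t^2 + 1.93*t + 3.68)^2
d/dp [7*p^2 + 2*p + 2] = 14*p + 2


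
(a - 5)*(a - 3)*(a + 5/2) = a^3 - 11*a^2/2 - 5*a + 75/2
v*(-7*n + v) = -7*n*v + v^2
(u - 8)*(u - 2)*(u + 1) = u^3 - 9*u^2 + 6*u + 16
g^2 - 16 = (g - 4)*(g + 4)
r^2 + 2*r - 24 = (r - 4)*(r + 6)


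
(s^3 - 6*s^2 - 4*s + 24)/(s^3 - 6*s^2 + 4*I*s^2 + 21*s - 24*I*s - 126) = (s^2 - 4)/(s^2 + 4*I*s + 21)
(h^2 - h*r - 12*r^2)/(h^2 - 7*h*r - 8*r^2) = (-h^2 + h*r + 12*r^2)/(-h^2 + 7*h*r + 8*r^2)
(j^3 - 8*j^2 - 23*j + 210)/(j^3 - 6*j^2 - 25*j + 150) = (j - 7)/(j - 5)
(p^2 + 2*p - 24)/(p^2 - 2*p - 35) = (-p^2 - 2*p + 24)/(-p^2 + 2*p + 35)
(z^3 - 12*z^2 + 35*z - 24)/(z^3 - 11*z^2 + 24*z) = (z - 1)/z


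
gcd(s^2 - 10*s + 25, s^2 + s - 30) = s - 5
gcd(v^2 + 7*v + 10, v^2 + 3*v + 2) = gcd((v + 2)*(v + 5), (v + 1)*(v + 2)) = v + 2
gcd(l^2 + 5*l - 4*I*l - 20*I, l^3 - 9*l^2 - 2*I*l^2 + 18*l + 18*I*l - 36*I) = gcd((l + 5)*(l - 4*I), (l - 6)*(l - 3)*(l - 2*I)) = 1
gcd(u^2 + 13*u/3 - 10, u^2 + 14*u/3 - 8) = u + 6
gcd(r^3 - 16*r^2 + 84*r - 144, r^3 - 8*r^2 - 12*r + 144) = r^2 - 12*r + 36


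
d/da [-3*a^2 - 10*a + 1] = -6*a - 10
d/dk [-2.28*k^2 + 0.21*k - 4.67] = 0.21 - 4.56*k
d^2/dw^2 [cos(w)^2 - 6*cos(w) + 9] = 6*cos(w) - 2*cos(2*w)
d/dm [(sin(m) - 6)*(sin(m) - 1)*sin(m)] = (3*sin(m)^2 - 14*sin(m) + 6)*cos(m)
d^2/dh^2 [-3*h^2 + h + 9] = -6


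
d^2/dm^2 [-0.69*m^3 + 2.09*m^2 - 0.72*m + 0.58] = 4.18 - 4.14*m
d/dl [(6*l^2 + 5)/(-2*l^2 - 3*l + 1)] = (-18*l^2 + 32*l + 15)/(4*l^4 + 12*l^3 + 5*l^2 - 6*l + 1)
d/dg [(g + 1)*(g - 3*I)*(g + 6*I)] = 3*g^2 + g*(2 + 6*I) + 18 + 3*I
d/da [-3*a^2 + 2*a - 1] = 2 - 6*a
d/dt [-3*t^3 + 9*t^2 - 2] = 9*t*(2 - t)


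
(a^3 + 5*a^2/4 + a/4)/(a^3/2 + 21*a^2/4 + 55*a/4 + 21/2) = a*(4*a^2 + 5*a + 1)/(2*a^3 + 21*a^2 + 55*a + 42)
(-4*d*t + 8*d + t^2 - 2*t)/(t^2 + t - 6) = (-4*d + t)/(t + 3)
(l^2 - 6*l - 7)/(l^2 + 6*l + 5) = (l - 7)/(l + 5)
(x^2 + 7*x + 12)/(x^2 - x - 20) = (x + 3)/(x - 5)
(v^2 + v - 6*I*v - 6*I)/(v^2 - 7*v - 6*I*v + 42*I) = (v + 1)/(v - 7)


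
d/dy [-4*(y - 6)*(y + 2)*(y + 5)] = -12*y^2 - 8*y + 128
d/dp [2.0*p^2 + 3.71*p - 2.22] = 4.0*p + 3.71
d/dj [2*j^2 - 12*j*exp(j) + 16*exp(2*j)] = -12*j*exp(j) + 4*j + 32*exp(2*j) - 12*exp(j)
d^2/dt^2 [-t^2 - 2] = -2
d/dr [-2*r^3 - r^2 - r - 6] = -6*r^2 - 2*r - 1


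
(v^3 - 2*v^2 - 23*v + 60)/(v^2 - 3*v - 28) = (-v^3 + 2*v^2 + 23*v - 60)/(-v^2 + 3*v + 28)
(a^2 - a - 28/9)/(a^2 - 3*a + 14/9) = (3*a + 4)/(3*a - 2)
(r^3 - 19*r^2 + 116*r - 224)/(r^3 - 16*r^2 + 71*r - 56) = (r - 4)/(r - 1)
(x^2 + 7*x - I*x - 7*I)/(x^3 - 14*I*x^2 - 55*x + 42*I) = (x + 7)/(x^2 - 13*I*x - 42)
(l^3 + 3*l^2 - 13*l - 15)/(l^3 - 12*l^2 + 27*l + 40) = (l^2 + 2*l - 15)/(l^2 - 13*l + 40)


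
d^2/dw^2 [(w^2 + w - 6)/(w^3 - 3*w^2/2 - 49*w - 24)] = 4*(4*w^6 + 12*w^5 + 426*w^4 + 871*w^3 + 3510*w^2 - 7452*w - 59160)/(8*w^9 - 36*w^8 - 1122*w^7 + 2925*w^6 + 56706*w^5 - 31284*w^4 - 1012040*w^3 - 1403712*w^2 - 677376*w - 110592)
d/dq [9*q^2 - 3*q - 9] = 18*q - 3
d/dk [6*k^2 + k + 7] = 12*k + 1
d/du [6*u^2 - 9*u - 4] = 12*u - 9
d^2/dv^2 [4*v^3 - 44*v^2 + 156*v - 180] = 24*v - 88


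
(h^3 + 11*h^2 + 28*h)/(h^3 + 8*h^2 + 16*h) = (h + 7)/(h + 4)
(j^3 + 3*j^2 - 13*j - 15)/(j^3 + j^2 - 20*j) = (j^2 - 2*j - 3)/(j*(j - 4))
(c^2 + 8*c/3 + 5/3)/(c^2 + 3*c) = (3*c^2 + 8*c + 5)/(3*c*(c + 3))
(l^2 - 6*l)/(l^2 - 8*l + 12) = l/(l - 2)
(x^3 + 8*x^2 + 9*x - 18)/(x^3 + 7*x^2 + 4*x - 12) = (x + 3)/(x + 2)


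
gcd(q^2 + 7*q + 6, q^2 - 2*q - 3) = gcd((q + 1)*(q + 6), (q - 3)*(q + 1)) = q + 1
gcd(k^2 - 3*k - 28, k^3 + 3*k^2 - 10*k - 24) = k + 4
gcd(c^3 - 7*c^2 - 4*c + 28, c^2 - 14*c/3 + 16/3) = c - 2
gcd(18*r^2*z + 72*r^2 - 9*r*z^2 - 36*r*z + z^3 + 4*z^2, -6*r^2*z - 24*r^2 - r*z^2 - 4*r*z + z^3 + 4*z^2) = -3*r*z - 12*r + z^2 + 4*z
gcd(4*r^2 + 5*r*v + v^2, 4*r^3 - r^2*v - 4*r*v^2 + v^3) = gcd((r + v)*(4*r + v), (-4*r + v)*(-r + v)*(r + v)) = r + v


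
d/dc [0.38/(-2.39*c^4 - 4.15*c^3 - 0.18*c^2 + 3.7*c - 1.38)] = (3.6328*c^3 + 4.731*c^2 + 0.1368*c - 1.406)/(2.39*c^4 + 4.15*c^3 + 0.18*c^2 - 3.7*c + 1.38)^2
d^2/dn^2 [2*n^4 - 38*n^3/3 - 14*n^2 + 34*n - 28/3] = 24*n^2 - 76*n - 28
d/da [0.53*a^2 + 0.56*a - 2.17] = 1.06*a + 0.56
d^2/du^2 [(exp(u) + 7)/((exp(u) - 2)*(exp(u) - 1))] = (exp(4*u) + 31*exp(3*u) - 75*exp(2*u) + 13*exp(u) + 46)*exp(u)/(exp(6*u) - 9*exp(5*u) + 33*exp(4*u) - 63*exp(3*u) + 66*exp(2*u) - 36*exp(u) + 8)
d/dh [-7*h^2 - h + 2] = -14*h - 1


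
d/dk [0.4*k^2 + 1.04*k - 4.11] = 0.8*k + 1.04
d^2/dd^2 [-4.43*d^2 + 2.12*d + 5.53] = -8.86000000000000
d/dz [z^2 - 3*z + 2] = 2*z - 3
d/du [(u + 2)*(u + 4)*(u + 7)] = 3*u^2 + 26*u + 50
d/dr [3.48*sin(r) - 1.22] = 3.48*cos(r)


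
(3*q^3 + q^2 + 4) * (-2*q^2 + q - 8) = -6*q^5 + q^4 - 23*q^3 - 16*q^2 + 4*q - 32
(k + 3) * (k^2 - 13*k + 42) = k^3 - 10*k^2 + 3*k + 126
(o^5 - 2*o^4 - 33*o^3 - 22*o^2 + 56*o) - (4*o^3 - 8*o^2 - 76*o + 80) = o^5 - 2*o^4 - 37*o^3 - 14*o^2 + 132*o - 80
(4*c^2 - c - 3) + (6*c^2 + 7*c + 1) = 10*c^2 + 6*c - 2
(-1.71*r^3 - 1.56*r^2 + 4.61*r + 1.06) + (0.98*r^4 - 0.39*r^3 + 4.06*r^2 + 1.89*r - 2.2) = 0.98*r^4 - 2.1*r^3 + 2.5*r^2 + 6.5*r - 1.14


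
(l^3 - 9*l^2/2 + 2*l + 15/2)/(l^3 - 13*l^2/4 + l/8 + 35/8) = 4*(l - 3)/(4*l - 7)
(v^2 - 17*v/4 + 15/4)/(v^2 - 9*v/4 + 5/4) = (v - 3)/(v - 1)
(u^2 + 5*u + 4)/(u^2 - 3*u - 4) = (u + 4)/(u - 4)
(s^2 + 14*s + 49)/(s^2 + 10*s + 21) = (s + 7)/(s + 3)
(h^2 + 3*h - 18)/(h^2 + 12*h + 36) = (h - 3)/(h + 6)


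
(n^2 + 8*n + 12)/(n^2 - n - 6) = (n + 6)/(n - 3)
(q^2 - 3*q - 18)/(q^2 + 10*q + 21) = (q - 6)/(q + 7)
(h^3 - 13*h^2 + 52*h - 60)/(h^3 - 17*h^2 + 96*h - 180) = (h - 2)/(h - 6)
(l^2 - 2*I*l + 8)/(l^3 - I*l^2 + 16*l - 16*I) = (l + 2*I)/(l^2 + 3*I*l + 4)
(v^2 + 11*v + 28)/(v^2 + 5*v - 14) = (v + 4)/(v - 2)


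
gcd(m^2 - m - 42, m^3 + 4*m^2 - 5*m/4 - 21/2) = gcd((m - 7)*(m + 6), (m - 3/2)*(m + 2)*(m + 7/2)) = 1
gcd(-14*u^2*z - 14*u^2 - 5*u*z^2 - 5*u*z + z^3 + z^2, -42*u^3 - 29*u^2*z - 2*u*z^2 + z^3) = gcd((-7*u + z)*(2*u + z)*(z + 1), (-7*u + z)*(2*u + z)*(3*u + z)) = -14*u^2 - 5*u*z + z^2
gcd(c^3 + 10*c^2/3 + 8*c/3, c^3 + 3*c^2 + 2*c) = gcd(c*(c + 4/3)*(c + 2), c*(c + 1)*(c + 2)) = c^2 + 2*c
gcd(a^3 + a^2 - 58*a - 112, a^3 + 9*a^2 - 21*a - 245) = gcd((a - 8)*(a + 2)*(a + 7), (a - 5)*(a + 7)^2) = a + 7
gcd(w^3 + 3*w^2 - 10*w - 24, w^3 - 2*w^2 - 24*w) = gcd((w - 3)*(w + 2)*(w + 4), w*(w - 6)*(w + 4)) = w + 4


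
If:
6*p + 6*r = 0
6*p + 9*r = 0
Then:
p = 0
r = 0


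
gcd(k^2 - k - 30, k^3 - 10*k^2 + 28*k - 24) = k - 6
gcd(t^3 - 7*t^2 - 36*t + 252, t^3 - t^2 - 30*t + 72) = t + 6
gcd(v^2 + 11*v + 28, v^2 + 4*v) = v + 4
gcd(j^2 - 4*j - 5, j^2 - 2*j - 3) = j + 1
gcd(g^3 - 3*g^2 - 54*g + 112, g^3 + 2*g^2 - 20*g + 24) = g - 2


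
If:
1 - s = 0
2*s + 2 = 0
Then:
No Solution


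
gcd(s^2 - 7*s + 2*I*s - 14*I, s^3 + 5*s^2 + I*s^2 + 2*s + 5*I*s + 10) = s + 2*I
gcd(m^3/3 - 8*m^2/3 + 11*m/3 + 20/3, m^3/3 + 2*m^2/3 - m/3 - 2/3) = m + 1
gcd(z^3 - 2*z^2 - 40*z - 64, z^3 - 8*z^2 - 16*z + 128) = z^2 - 4*z - 32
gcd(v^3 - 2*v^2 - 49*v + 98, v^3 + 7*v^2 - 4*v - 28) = v^2 + 5*v - 14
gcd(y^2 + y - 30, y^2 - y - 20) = y - 5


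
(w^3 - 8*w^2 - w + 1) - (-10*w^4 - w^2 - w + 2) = 10*w^4 + w^3 - 7*w^2 - 1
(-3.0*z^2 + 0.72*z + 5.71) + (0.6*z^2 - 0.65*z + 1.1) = -2.4*z^2 + 0.07*z + 6.81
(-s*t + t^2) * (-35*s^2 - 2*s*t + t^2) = 35*s^3*t - 33*s^2*t^2 - 3*s*t^3 + t^4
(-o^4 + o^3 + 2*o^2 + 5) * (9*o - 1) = -9*o^5 + 10*o^4 + 17*o^3 - 2*o^2 + 45*o - 5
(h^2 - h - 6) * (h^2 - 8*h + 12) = h^4 - 9*h^3 + 14*h^2 + 36*h - 72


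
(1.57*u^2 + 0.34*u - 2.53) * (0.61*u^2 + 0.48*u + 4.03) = 0.9577*u^4 + 0.961*u^3 + 4.947*u^2 + 0.1558*u - 10.1959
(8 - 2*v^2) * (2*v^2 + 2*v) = -4*v^4 - 4*v^3 + 16*v^2 + 16*v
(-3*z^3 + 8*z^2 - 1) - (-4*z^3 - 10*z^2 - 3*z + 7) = z^3 + 18*z^2 + 3*z - 8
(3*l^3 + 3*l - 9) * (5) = 15*l^3 + 15*l - 45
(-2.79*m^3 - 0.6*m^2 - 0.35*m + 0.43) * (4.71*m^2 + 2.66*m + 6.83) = -13.1409*m^5 - 10.2474*m^4 - 22.3002*m^3 - 3.0037*m^2 - 1.2467*m + 2.9369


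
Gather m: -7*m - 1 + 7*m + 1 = 0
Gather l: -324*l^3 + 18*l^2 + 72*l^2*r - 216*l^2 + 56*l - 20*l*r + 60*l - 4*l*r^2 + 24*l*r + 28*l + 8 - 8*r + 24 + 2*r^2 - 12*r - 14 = -324*l^3 + l^2*(72*r - 198) + l*(-4*r^2 + 4*r + 144) + 2*r^2 - 20*r + 18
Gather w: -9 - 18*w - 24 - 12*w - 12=-30*w - 45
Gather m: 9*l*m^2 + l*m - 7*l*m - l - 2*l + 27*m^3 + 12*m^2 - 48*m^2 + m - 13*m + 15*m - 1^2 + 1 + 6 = -3*l + 27*m^3 + m^2*(9*l - 36) + m*(3 - 6*l) + 6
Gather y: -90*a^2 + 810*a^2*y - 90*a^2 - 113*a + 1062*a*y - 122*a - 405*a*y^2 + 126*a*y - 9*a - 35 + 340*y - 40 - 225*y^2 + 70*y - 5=-180*a^2 - 244*a + y^2*(-405*a - 225) + y*(810*a^2 + 1188*a + 410) - 80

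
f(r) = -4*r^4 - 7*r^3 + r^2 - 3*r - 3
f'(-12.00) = 24597.00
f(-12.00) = -70671.00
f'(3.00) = -618.00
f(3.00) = -516.00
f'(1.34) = -76.53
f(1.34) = -34.96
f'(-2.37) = 87.30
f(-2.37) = -23.29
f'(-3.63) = 478.34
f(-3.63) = -338.63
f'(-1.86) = 23.59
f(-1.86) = 3.21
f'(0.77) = -21.22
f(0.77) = -9.32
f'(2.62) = -429.67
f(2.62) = -318.37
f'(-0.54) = -7.68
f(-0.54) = -0.33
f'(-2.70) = 153.44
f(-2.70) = -62.41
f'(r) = -16*r^3 - 21*r^2 + 2*r - 3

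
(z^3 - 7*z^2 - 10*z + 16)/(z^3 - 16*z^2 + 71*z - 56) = (z + 2)/(z - 7)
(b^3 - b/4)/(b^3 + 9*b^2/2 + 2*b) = (b - 1/2)/(b + 4)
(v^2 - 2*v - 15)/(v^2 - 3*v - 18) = (v - 5)/(v - 6)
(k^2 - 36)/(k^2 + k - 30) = (k - 6)/(k - 5)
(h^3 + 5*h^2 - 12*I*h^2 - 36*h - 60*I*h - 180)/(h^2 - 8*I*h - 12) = (h^2 + h*(5 - 6*I) - 30*I)/(h - 2*I)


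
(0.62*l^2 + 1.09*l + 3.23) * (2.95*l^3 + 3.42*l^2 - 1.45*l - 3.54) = 1.829*l^5 + 5.3359*l^4 + 12.3573*l^3 + 7.2713*l^2 - 8.5421*l - 11.4342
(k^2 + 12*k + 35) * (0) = 0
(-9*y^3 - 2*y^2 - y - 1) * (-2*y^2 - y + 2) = 18*y^5 + 13*y^4 - 14*y^3 - y^2 - y - 2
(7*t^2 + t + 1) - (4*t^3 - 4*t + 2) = -4*t^3 + 7*t^2 + 5*t - 1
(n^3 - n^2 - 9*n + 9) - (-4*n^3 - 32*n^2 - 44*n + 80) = 5*n^3 + 31*n^2 + 35*n - 71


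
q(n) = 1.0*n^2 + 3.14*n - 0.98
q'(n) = 2.0*n + 3.14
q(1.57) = 6.41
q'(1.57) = 6.28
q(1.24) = 4.45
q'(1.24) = 5.62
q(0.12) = -0.59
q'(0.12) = 3.38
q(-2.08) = -3.18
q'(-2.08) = -1.02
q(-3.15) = -0.95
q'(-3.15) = -3.16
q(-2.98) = -1.46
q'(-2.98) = -2.82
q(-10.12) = 69.66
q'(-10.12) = -17.10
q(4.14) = 29.16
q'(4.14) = 11.42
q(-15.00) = 176.92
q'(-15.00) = -26.86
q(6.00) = 53.86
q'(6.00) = 15.14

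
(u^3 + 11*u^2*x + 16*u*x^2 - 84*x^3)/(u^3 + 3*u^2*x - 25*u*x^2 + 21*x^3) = (u^2 + 4*u*x - 12*x^2)/(u^2 - 4*u*x + 3*x^2)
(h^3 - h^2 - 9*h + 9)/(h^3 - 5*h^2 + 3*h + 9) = (h^2 + 2*h - 3)/(h^2 - 2*h - 3)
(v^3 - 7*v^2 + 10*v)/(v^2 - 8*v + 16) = v*(v^2 - 7*v + 10)/(v^2 - 8*v + 16)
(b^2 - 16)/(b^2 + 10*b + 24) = (b - 4)/(b + 6)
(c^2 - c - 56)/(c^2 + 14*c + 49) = (c - 8)/(c + 7)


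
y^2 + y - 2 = (y - 1)*(y + 2)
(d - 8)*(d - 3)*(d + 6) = d^3 - 5*d^2 - 42*d + 144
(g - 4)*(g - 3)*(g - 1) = g^3 - 8*g^2 + 19*g - 12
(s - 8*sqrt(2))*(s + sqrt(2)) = s^2 - 7*sqrt(2)*s - 16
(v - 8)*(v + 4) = v^2 - 4*v - 32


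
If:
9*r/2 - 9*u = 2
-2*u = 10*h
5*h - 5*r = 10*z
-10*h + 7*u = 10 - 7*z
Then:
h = -16/9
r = 164/9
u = 80/9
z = -10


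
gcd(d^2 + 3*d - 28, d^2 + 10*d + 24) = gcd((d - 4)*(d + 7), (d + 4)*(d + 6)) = 1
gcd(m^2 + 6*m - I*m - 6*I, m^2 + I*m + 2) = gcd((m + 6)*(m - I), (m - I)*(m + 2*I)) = m - I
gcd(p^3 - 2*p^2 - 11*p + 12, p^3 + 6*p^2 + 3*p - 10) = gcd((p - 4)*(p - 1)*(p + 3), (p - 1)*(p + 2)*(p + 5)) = p - 1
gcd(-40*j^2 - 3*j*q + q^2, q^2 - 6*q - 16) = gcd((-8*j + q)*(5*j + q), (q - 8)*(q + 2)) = 1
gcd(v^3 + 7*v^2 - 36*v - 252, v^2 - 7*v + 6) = v - 6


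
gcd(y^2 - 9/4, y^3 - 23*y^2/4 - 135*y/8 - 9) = y + 3/2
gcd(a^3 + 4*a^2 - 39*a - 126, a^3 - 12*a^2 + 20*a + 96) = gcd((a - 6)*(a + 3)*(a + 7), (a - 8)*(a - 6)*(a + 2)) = a - 6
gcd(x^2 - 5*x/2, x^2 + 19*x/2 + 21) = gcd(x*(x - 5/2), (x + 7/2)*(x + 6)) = 1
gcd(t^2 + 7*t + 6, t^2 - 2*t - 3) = t + 1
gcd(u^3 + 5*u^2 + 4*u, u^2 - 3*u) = u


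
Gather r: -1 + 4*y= 4*y - 1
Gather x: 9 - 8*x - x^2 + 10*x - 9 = -x^2 + 2*x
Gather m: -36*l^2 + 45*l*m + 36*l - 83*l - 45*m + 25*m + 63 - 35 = -36*l^2 - 47*l + m*(45*l - 20) + 28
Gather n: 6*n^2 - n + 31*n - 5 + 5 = 6*n^2 + 30*n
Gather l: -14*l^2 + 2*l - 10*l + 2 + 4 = -14*l^2 - 8*l + 6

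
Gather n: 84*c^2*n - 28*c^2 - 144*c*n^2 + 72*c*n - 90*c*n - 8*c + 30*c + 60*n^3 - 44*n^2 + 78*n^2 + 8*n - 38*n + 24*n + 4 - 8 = -28*c^2 + 22*c + 60*n^3 + n^2*(34 - 144*c) + n*(84*c^2 - 18*c - 6) - 4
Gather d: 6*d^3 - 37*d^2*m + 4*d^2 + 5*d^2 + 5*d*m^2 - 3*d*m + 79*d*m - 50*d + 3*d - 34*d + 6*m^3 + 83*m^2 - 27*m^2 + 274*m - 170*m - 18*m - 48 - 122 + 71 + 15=6*d^3 + d^2*(9 - 37*m) + d*(5*m^2 + 76*m - 81) + 6*m^3 + 56*m^2 + 86*m - 84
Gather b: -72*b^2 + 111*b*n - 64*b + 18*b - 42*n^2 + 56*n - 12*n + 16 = -72*b^2 + b*(111*n - 46) - 42*n^2 + 44*n + 16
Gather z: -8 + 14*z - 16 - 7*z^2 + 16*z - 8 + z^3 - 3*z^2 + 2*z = z^3 - 10*z^2 + 32*z - 32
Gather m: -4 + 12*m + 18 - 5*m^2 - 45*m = -5*m^2 - 33*m + 14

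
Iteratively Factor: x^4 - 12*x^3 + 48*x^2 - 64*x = (x)*(x^3 - 12*x^2 + 48*x - 64) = x*(x - 4)*(x^2 - 8*x + 16) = x*(x - 4)^2*(x - 4)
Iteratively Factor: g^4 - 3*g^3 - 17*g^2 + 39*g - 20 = (g - 1)*(g^3 - 2*g^2 - 19*g + 20) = (g - 1)^2*(g^2 - g - 20) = (g - 5)*(g - 1)^2*(g + 4)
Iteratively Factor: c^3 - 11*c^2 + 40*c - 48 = (c - 3)*(c^2 - 8*c + 16) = (c - 4)*(c - 3)*(c - 4)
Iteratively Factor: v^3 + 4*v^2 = (v)*(v^2 + 4*v) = v^2*(v + 4)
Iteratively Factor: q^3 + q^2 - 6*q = (q + 3)*(q^2 - 2*q) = (q - 2)*(q + 3)*(q)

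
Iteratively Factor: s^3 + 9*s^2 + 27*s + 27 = (s + 3)*(s^2 + 6*s + 9) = (s + 3)^2*(s + 3)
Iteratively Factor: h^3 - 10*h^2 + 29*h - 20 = (h - 4)*(h^2 - 6*h + 5) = (h - 5)*(h - 4)*(h - 1)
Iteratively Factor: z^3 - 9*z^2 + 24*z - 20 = (z - 5)*(z^2 - 4*z + 4) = (z - 5)*(z - 2)*(z - 2)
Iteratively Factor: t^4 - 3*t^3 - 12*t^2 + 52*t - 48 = (t - 2)*(t^3 - t^2 - 14*t + 24) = (t - 2)^2*(t^2 + t - 12) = (t - 3)*(t - 2)^2*(t + 4)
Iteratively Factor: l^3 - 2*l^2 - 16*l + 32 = (l - 4)*(l^2 + 2*l - 8) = (l - 4)*(l - 2)*(l + 4)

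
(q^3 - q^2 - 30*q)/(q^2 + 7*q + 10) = q*(q - 6)/(q + 2)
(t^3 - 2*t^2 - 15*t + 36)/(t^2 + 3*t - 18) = (t^2 + t - 12)/(t + 6)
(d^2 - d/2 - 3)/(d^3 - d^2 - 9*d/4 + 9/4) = 2*(d - 2)/(2*d^2 - 5*d + 3)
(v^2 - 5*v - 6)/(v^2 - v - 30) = (v + 1)/(v + 5)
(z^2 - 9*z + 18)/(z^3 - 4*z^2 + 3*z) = (z - 6)/(z*(z - 1))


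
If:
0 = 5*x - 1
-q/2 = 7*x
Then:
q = -14/5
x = 1/5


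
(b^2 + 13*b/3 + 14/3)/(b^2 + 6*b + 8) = (b + 7/3)/(b + 4)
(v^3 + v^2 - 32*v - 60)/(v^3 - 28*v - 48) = (v + 5)/(v + 4)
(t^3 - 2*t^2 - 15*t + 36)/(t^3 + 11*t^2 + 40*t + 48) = (t^2 - 6*t + 9)/(t^2 + 7*t + 12)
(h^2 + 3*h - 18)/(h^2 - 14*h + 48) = (h^2 + 3*h - 18)/(h^2 - 14*h + 48)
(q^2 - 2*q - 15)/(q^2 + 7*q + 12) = (q - 5)/(q + 4)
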